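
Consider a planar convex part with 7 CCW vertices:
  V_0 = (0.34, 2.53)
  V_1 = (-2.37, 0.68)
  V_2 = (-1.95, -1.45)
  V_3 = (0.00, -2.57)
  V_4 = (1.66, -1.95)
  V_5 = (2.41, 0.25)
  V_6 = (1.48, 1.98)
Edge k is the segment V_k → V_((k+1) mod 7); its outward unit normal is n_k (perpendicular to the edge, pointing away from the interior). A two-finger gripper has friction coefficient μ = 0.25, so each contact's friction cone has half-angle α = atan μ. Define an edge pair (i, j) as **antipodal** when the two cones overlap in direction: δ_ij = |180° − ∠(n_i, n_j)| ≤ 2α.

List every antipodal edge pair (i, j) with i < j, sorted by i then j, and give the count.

count = 3; pairs: (0,3), (1,5), (2,6)

α = atan 0.25 = 14.04°;  2α = 28.07°
n_0 = (-0.5638, +0.8259)
n_1 = (-0.9811, -0.1935)
n_2 = (-0.4981, -0.8671)
n_3 = (+0.3499, -0.9368)
n_4 = (+0.9465, -0.3227)
n_5 = (+0.8808, +0.4735)
n_6 = (+0.4345, +0.9007)
  (0,1): δ = 113.17°  ·
  (0,2): δ = 64.19°  ·
  (0,3): δ = 13.84°  ✓
  (0,4): δ = 36.86°  ·
  (0,5): δ = 83.94°  ·
  (0,6): δ = 119.93°  ·
  (1,2): δ = 131.03°  ·
  (1,3): δ = 80.67°  ·
  (1,4): δ = 29.98°  ·
  (1,5): δ = 17.11°  ✓
  (1,6): δ = 53.09°  ·
  (2,3): δ = 129.65°  ·
  (2,4): δ = 78.95°  ·
  (2,5): δ = 31.87°  ·
  (2,6): δ = 4.12°  ✓
  (3,4): δ = 129.31°  ·
  (3,5): δ = 82.22°  ·
  (3,6): δ = 46.24°  ·
  (4,5): δ = 132.91°  ·
  (4,6): δ = 96.93°  ·
  (5,6): δ = 144.02°  ·
antipodal pairs: 3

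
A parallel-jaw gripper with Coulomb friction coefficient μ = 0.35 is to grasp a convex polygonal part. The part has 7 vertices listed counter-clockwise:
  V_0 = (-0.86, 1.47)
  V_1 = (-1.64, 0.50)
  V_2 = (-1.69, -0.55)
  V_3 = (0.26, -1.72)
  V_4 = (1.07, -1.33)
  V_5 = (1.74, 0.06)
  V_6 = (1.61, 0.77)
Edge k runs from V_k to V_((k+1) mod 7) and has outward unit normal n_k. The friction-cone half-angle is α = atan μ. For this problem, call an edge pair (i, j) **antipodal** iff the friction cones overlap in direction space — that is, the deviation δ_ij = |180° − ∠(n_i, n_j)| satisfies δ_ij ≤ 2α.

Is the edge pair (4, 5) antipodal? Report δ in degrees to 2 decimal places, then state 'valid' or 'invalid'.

δ = 143.89°, invalid

α = atan 0.35 = 19.29°;  2α = 38.58°
edge 4: e_4 = (+0.67, +1.39);  n_4 = (+0.9008, -0.4342)
edge 5: e_5 = (-0.13, +0.71);  n_5 = (+0.9836, +0.1801)
∠(n_4, n_5) = 36.11°
δ = |180° − 36.11°| = 143.89°
143.89° > 2α = 38.58°  →  invalid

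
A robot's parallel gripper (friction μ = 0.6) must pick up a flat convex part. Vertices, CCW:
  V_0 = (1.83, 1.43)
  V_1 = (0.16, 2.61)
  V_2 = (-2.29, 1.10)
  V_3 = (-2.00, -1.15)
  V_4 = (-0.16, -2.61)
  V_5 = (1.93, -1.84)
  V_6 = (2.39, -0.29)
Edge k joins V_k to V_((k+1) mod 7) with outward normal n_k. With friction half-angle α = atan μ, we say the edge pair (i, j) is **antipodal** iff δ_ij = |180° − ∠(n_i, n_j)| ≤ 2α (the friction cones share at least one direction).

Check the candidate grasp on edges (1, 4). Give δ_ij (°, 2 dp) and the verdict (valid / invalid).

δ = 11.42°, valid

α = atan 0.6 = 30.96°;  2α = 61.93°
edge 1: e_1 = (-2.45, -1.51);  n_1 = (-0.5247, +0.8513)
edge 4: e_4 = (+2.09, +0.77);  n_4 = (+0.3457, -0.9383)
∠(n_1, n_4) = 168.58°
δ = |180° − 168.58°| = 11.42°
11.42° ≤ 2α = 61.93°  →  valid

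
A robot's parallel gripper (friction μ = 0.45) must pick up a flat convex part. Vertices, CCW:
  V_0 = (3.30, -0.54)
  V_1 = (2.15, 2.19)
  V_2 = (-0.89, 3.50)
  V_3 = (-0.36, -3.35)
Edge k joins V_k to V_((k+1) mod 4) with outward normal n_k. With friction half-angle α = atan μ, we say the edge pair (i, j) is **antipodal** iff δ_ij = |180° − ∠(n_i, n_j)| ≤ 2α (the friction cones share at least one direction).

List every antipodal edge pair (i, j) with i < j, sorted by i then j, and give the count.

count = 1; pairs: (0,2)

α = atan 0.45 = 24.23°;  2α = 48.46°
n_0 = (+0.9216, +0.3882)
n_1 = (+0.3957, +0.9184)
n_2 = (-0.9970, -0.0771)
n_3 = (+0.6090, -0.7932)
  (0,1): δ = 136.16°  ·
  (0,2): δ = 18.42°  ✓
  (0,3): δ = 104.67°  ·
  (1,2): δ = 62.26°  ·
  (1,3): δ = 60.83°  ·
  (2,3): δ = 56.91°  ·
antipodal pairs: 1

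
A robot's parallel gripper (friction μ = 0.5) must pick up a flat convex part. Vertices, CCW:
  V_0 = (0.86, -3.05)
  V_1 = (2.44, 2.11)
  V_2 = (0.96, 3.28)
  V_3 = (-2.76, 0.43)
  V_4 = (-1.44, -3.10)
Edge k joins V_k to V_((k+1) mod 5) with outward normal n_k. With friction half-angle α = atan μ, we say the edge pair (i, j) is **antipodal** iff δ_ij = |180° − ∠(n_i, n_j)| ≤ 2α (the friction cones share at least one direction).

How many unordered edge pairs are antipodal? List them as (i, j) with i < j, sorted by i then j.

count = 5; pairs: (0,2), (0,3), (1,3), (1,4), (2,4)

α = atan 0.5 = 26.57°;  2α = 53.13°
n_0 = (+0.9562, -0.2928)
n_1 = (+0.6202, +0.7845)
n_2 = (-0.6082, +0.7938)
n_3 = (-0.9367, -0.3503)
n_4 = (+0.0217, -0.9998)
  (0,1): δ = 111.30°  ·
  (0,2): δ = 35.52°  ✓
  (0,3): δ = 37.53°  ✓
  (0,4): δ = 108.27°  ·
  (1,2): δ = 104.22°  ·
  (1,3): δ = 31.17°  ✓
  (1,4): δ = 39.57°  ✓
  (2,3): δ = 106.95°  ·
  (2,4): δ = 36.21°  ✓
  (3,4): δ = 109.26°  ·
antipodal pairs: 5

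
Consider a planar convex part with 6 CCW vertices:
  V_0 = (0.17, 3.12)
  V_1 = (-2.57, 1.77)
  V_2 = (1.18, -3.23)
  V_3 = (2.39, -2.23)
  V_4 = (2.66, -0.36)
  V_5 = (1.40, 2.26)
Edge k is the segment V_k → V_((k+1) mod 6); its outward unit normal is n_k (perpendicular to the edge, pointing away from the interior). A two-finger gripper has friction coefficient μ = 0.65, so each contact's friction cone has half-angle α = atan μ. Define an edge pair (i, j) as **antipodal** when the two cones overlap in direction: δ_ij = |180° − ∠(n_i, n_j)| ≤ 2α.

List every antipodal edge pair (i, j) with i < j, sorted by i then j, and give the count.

count = 5; pairs: (0,2), (0,3), (1,3), (1,4), (1,5)

α = atan 0.65 = 33.02°;  2α = 66.05°
n_0 = (-0.4420, +0.8970)
n_1 = (-0.8000, -0.6000)
n_2 = (+0.6370, -0.7708)
n_3 = (+0.9897, -0.1429)
n_4 = (+0.9012, +0.4334)
n_5 = (+0.5730, +0.8195)
  (0,1): δ = 79.36°  ·
  (0,2): δ = 13.34°  ✓
  (0,3): δ = 55.55°  ✓
  (0,4): δ = 89.45°  ·
  (0,5): δ = 118.81°  ·
  (1,2): δ = 87.30°  ·
  (1,3): δ = 45.09°  ✓
  (1,4): δ = 11.19°  ✓
  (1,5): δ = 18.17°  ✓
  (2,3): δ = 137.79°  ·
  (2,4): δ = 103.89°  ·
  (2,5): δ = 74.53°  ·
  (3,4): δ = 146.10°  ·
  (3,5): δ = 116.74°  ·
  (4,5): δ = 150.64°  ·
antipodal pairs: 5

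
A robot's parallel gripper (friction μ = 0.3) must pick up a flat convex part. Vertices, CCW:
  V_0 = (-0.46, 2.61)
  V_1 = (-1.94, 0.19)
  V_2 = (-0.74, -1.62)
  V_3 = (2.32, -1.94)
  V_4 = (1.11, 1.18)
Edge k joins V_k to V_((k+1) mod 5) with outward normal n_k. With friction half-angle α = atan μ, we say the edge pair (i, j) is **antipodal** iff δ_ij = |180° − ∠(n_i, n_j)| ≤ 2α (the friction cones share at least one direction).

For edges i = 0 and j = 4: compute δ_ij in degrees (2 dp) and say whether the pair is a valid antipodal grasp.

δ = 79.12°, invalid

α = atan 0.3 = 16.70°;  2α = 33.40°
edge 0: e_0 = (-1.48, -2.42);  n_0 = (-0.8531, +0.5217)
edge 4: e_4 = (-1.57, +1.43);  n_4 = (+0.6734, +0.7393)
∠(n_0, n_4) = 100.88°
δ = |180° − 100.88°| = 79.12°
79.12° > 2α = 33.40°  →  invalid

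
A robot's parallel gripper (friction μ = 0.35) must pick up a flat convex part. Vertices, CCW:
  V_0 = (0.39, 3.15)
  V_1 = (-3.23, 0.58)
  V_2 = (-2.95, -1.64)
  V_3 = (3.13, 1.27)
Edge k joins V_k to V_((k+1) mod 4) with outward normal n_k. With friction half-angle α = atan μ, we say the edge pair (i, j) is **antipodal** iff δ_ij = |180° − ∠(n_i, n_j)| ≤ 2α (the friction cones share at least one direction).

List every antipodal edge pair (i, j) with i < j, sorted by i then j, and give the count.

α = atan 0.35 = 19.29°;  2α = 38.58°
n_0 = (-0.5789, +0.8154)
n_1 = (-0.9921, -0.1251)
n_2 = (+0.4317, -0.9020)
n_3 = (+0.5658, +0.8246)
  (0,1): δ = 118.18°  ·
  (0,2): δ = 9.80°  ✓
  (0,3): δ = 110.17°  ·
  (1,2): δ = 71.61°  ·
  (1,3): δ = 48.36°  ·
  (2,3): δ = 60.03°  ·
antipodal pairs: 1

count = 1; pairs: (0,2)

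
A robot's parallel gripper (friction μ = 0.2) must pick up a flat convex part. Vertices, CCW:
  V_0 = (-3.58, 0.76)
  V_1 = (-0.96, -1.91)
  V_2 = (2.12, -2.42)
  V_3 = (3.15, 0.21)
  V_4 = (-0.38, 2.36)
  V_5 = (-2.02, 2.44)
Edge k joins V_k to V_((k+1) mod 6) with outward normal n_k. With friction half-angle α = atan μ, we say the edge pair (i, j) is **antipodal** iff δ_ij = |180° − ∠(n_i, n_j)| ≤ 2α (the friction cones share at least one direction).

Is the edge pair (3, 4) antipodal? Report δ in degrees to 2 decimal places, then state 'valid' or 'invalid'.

α = atan 0.2 = 11.31°;  2α = 22.62°
edge 3: e_3 = (-3.53, +2.15);  n_3 = (+0.5202, +0.8541)
edge 4: e_4 = (-1.64, +0.08);  n_4 = (+0.0487, +0.9988)
∠(n_3, n_4) = 28.55°
δ = |180° − 28.55°| = 151.45°
151.45° > 2α = 22.62°  →  invalid

δ = 151.45°, invalid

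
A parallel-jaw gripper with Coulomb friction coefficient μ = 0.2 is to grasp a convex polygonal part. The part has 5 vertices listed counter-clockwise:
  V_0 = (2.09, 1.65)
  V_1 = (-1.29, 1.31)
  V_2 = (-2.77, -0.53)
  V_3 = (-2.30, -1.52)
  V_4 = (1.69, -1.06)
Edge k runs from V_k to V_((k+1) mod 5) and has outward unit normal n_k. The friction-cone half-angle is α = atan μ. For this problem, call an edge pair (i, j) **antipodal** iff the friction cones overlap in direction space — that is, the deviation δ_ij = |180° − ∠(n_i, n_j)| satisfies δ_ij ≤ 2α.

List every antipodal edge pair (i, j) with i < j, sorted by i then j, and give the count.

α = atan 0.2 = 11.31°;  2α = 22.62°
n_0 = (-0.1001, +0.9950)
n_1 = (-0.7792, +0.6268)
n_2 = (-0.9034, -0.4289)
n_3 = (+0.1145, -0.9934)
n_4 = (+0.9893, -0.1460)
  (0,1): δ = 134.56°  ·
  (0,2): δ = 70.35°  ·
  (0,3): δ = 0.83°  ✓
  (0,4): δ = 75.86°  ·
  (1,2): δ = 115.79°  ·
  (1,3): δ = 44.61°  ·
  (1,4): δ = 30.42°  ·
  (2,3): δ = 108.82°  ·
  (2,4): δ = 33.79°  ·
  (3,4): δ = 104.97°  ·
antipodal pairs: 1

count = 1; pairs: (0,3)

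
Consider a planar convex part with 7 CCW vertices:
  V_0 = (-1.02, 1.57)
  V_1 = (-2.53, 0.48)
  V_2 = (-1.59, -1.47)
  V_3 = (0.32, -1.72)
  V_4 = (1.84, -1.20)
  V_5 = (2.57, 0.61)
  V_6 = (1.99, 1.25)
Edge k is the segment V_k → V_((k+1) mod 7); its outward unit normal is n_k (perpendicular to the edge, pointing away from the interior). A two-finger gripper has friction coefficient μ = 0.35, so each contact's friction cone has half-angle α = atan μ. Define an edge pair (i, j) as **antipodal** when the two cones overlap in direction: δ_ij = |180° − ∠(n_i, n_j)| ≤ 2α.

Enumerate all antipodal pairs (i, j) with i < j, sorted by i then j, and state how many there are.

count = 5; pairs: (0,3), (0,4), (1,5), (2,6), (3,6)

α = atan 0.35 = 19.29°;  2α = 38.58°
n_0 = (-0.5853, +0.8108)
n_1 = (-0.9008, -0.4342)
n_2 = (-0.1298, -0.9915)
n_3 = (+0.3237, -0.9462)
n_4 = (+0.9274, -0.3740)
n_5 = (+0.7410, +0.6715)
n_6 = (+0.1057, +0.9944)
  (0,1): δ = 100.09°  ·
  (0,2): δ = 43.28°  ·
  (0,3): δ = 16.94°  ✓
  (0,4): δ = 32.21°  ✓
  (0,5): δ = 96.36°  ·
  (0,6): δ = 138.11°  ·
  (1,2): δ = 123.19°  ·
  (1,3): δ = 96.85°  ·
  (1,4): δ = 47.70°  ·
  (1,5): δ = 16.45°  ✓
  (1,6): δ = 58.20°  ·
  (2,3): δ = 153.66°  ·
  (2,4): δ = 104.51°  ·
  (2,5): δ = 40.36°  ·
  (2,6): δ = 1.39°  ✓
  (3,4): δ = 130.85°  ·
  (3,5): δ = 66.70°  ·
  (3,6): δ = 24.95°  ✓
  (4,5): δ = 115.85°  ·
  (4,6): δ = 74.10°  ·
  (5,6): δ = 138.25°  ·
antipodal pairs: 5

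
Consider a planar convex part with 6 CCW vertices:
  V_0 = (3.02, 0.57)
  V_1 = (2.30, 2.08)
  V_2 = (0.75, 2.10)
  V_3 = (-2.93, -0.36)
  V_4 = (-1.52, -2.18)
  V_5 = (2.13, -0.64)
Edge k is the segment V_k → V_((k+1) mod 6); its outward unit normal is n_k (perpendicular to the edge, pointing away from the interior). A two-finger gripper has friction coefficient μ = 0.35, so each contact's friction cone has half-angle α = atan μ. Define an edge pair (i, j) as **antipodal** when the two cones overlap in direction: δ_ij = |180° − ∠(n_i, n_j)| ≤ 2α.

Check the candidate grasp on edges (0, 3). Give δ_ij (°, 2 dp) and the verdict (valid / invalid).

δ = 12.27°, valid

α = atan 0.35 = 19.29°;  2α = 38.58°
edge 0: e_0 = (-0.72, +1.51);  n_0 = (+0.9026, +0.4304)
edge 3: e_3 = (+1.41, -1.82);  n_3 = (-0.7905, -0.6124)
∠(n_0, n_3) = 167.73°
δ = |180° − 167.73°| = 12.27°
12.27° ≤ 2α = 38.58°  →  valid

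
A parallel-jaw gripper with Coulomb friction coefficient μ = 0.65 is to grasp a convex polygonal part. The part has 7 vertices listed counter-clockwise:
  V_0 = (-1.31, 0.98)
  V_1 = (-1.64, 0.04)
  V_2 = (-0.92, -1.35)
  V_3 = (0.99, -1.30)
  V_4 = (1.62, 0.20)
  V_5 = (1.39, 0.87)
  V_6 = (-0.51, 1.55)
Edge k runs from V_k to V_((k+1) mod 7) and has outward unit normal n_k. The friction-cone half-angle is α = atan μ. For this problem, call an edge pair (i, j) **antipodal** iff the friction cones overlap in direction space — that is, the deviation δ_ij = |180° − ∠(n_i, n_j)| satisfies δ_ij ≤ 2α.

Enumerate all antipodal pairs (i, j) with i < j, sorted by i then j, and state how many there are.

count = 8; pairs: (0,3), (0,4), (1,3), (1,4), (1,5), (2,5), (2,6), (3,6)

α = atan 0.65 = 33.02°;  2α = 66.05°
n_0 = (-0.9435, +0.3312)
n_1 = (-0.8879, -0.4599)
n_2 = (+0.0262, -0.9997)
n_3 = (+0.9220, -0.3872)
n_4 = (+0.9458, +0.3247)
n_5 = (+0.3370, +0.9415)
n_6 = (-0.5803, +0.8144)
  (0,1): δ = 133.27°  ·
  (0,2): δ = 69.16°  ·
  (0,3): δ = 3.44°  ✓
  (0,4): δ = 38.29°  ✓
  (0,5): δ = 89.65°  ·
  (0,6): δ = 144.81°  ·
  (1,2): δ = 115.88°  ·
  (1,3): δ = 50.17°  ✓
  (1,4): δ = 8.44°  ✓
  (1,5): δ = 42.92°  ✓
  (1,6): δ = 98.09°  ·
  (2,3): δ = 114.28°  ·
  (2,4): δ = 72.55°  ·
  (2,5): δ = 21.19°  ✓
  (2,6): δ = 33.97°  ✓
  (3,4): δ = 138.27°  ·
  (3,5): δ = 86.91°  ·
  (3,6): δ = 31.75°  ✓
  (4,5): δ = 128.64°  ·
  (4,6): δ = 73.48°  ·
  (5,6): δ = 124.84°  ·
antipodal pairs: 8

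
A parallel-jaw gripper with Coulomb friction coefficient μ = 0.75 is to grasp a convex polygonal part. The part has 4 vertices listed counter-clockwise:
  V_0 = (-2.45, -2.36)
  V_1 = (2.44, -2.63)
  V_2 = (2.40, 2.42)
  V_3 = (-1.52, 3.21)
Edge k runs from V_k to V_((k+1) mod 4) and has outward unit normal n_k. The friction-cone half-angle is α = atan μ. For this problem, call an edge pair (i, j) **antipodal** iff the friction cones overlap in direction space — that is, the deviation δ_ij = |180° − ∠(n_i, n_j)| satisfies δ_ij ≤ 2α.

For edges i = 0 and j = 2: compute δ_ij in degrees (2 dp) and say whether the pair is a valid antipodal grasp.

α = atan 0.75 = 36.87°;  2α = 73.74°
edge 0: e_0 = (+4.89, -0.27);  n_0 = (-0.0551, -0.9985)
edge 2: e_2 = (-3.92, +0.79);  n_2 = (+0.1976, +0.9803)
∠(n_0, n_2) = 171.77°
δ = |180° − 171.77°| = 8.23°
8.23° ≤ 2α = 73.74°  →  valid

δ = 8.23°, valid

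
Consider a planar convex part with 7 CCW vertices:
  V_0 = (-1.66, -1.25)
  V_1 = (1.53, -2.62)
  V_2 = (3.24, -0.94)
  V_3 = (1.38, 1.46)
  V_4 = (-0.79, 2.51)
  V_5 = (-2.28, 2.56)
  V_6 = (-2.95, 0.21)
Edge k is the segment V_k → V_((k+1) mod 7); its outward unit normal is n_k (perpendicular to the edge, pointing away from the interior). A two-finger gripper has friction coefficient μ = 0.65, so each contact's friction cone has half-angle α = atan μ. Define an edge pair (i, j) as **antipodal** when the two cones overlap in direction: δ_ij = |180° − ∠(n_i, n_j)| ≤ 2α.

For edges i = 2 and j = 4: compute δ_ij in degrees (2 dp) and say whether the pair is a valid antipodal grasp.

δ = 129.70°, invalid

α = atan 0.65 = 33.02°;  2α = 66.05°
edge 2: e_2 = (-1.86, +2.40);  n_2 = (+0.7904, +0.6126)
edge 4: e_4 = (-1.49, +0.05);  n_4 = (+0.0335, +0.9994)
∠(n_2, n_4) = 50.30°
δ = |180° − 50.30°| = 129.70°
129.70° > 2α = 66.05°  →  invalid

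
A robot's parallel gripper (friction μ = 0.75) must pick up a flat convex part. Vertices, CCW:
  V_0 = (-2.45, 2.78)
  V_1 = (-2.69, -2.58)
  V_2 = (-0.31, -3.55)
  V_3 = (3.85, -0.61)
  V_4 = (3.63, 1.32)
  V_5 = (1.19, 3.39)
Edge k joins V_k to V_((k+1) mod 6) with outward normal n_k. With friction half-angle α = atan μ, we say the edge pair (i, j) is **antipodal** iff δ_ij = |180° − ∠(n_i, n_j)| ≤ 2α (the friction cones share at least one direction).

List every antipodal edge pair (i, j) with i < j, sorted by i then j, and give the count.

count = 7; pairs: (0,2), (0,3), (0,4), (1,3), (1,4), (1,5), (2,5)

α = atan 0.75 = 36.87°;  2α = 73.74°
n_0 = (-0.9990, +0.0447)
n_1 = (-0.3774, -0.9260)
n_2 = (+0.5771, -0.8166)
n_3 = (+0.9936, +0.1133)
n_4 = (+0.6469, +0.7626)
n_5 = (-0.1653, +0.9862)
  (0,1): δ = 109.61°  ·
  (0,2): δ = 52.19°  ✓
  (0,3): δ = 9.07°  ✓
  (0,4): δ = 52.25°  ✓
  (0,5): δ = 102.08°  ·
  (1,2): δ = 122.58°  ·
  (1,3): δ = 61.32°  ✓
  (1,4): δ = 18.14°  ✓
  (1,5): δ = 31.69°  ✓
  (2,3): δ = 118.75°  ·
  (2,4): δ = 75.56°  ·
  (2,5): δ = 25.74°  ✓
  (3,4): δ = 136.81°  ·
  (3,5): δ = 86.99°  ·
  (4,5): δ = 130.18°  ·
antipodal pairs: 7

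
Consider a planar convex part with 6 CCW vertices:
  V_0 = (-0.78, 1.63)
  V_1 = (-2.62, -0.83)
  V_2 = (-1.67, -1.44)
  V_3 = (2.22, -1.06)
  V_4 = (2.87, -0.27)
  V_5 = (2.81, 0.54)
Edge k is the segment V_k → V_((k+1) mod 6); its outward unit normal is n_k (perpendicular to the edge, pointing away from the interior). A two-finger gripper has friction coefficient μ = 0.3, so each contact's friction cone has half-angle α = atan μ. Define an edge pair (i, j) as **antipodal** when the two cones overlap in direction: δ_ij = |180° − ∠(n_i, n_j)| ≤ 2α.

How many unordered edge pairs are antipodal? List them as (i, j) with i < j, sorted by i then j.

count = 3; pairs: (0,3), (1,5), (2,5)

α = atan 0.3 = 16.70°;  2α = 33.40°
n_0 = (-0.8008, +0.5990)
n_1 = (-0.5403, -0.8415)
n_2 = (+0.0972, -0.9953)
n_3 = (+0.7722, -0.6354)
n_4 = (+0.9973, +0.0739)
n_5 = (+0.2905, +0.9569)
  (0,1): δ = 85.91°  ·
  (0,2): δ = 47.63°  ·
  (0,3): δ = 2.65°  ✓
  (0,4): δ = 41.03°  ·
  (0,5): δ = 109.91°  ·
  (1,2): δ = 141.72°  ·
  (1,3): δ = 96.74°  ·
  (1,4): δ = 53.06°  ·
  (1,5): δ = 15.82°  ✓
  (2,3): δ = 135.03°  ·
  (2,4): δ = 91.34°  ·
  (2,5): δ = 22.47°  ✓
  (3,4): δ = 136.32°  ·
  (3,5): δ = 67.44°  ·
  (4,5): δ = 111.13°  ·
antipodal pairs: 3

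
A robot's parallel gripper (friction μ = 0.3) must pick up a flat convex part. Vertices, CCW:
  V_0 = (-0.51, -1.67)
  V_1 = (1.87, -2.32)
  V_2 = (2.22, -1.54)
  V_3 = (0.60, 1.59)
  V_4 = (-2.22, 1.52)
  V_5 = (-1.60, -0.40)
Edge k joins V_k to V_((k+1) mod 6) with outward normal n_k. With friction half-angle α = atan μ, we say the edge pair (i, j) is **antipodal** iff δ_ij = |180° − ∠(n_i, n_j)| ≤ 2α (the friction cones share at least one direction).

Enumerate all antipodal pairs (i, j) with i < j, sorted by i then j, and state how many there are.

α = atan 0.3 = 16.70°;  2α = 33.40°
n_0 = (-0.2635, -0.9647)
n_1 = (+0.9124, -0.4094)
n_2 = (+0.8881, +0.4597)
n_3 = (-0.0248, +0.9997)
n_4 = (-0.9516, -0.3073)
n_5 = (-0.7588, -0.6513)
  (0,1): δ = 98.89°  ·
  (0,2): δ = 47.36°  ·
  (0,3): δ = 16.70°  ✓
  (0,4): δ = 123.17°  ·
  (0,5): δ = 145.91°  ·
  (1,2): δ = 128.47°  ·
  (1,3): δ = 64.41°  ·
  (1,4): δ = 42.06°  ·
  (1,5): δ = 64.81°  ·
  (2,3): δ = 115.94°  ·
  (2,4): δ = 9.47°  ✓
  (2,5): δ = 13.27°  ✓
  (3,4): δ = 73.53°  ·
  (3,5): δ = 50.78°  ·
  (4,5): δ = 157.26°  ·
antipodal pairs: 3

count = 3; pairs: (0,3), (2,4), (2,5)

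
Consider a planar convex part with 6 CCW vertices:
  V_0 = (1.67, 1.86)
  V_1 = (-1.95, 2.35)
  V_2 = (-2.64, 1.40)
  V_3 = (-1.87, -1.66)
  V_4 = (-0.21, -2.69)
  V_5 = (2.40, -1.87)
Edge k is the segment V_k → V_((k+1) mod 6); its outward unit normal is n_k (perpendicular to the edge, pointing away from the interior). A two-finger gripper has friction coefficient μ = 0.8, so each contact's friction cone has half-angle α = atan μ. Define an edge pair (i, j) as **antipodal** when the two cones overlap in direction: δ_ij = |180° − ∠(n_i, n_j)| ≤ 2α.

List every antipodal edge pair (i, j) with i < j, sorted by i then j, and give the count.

count = 7; pairs: (0,2), (0,3), (0,4), (1,4), (1,5), (2,5), (3,5)

α = atan 0.8 = 38.66°;  2α = 77.32°
n_0 = (+0.1341, +0.9910)
n_1 = (-0.8091, +0.5877)
n_2 = (-0.9698, -0.2440)
n_3 = (-0.5272, -0.8497)
n_4 = (+0.2997, -0.9540)
n_5 = (+0.9814, +0.1921)
  (0,1): δ = 118.28°  ·
  (0,2): δ = 68.17°  ✓
  (0,3): δ = 24.11°  ✓
  (0,4): δ = 25.15°  ✓
  (0,5): δ = 108.78°  ·
  (1,2): δ = 129.88°  ·
  (1,3): δ = 85.83°  ·
  (1,4): δ = 36.57°  ✓
  (1,5): δ = 47.06°  ✓
  (2,3): δ = 135.94°  ·
  (2,4): δ = 86.68°  ·
  (2,5): δ = 3.05°  ✓
  (3,4): δ = 130.74°  ·
  (3,5): δ = 47.11°  ✓
  (4,5): δ = 96.37°  ·
antipodal pairs: 7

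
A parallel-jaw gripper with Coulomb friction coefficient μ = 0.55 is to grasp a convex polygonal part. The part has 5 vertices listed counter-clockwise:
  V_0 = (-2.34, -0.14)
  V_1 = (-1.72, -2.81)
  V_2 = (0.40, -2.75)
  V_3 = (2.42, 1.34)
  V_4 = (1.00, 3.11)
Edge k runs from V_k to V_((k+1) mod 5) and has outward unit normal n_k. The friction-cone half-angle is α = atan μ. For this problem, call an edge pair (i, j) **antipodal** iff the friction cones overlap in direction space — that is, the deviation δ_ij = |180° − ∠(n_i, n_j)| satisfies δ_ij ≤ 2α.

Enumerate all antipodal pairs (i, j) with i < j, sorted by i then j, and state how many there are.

count = 5; pairs: (0,2), (0,3), (1,3), (1,4), (2,4)

α = atan 0.55 = 28.81°;  2α = 57.62°
n_0 = (-0.9741, -0.2262)
n_1 = (+0.0283, -0.9996)
n_2 = (+0.8966, -0.4428)
n_3 = (+0.7800, +0.6258)
n_4 = (-0.6974, +0.7167)
  (0,1): δ = 101.45°  ·
  (0,2): δ = 39.36°  ✓
  (0,3): δ = 25.67°  ✓
  (0,4): δ = 121.14°  ·
  (1,2): δ = 117.91°  ·
  (1,3): δ = 52.88°  ✓
  (1,4): δ = 42.60°  ✓
  (2,3): δ = 114.98°  ·
  (2,4): δ = 19.50°  ✓
  (3,4): δ = 84.52°  ·
antipodal pairs: 5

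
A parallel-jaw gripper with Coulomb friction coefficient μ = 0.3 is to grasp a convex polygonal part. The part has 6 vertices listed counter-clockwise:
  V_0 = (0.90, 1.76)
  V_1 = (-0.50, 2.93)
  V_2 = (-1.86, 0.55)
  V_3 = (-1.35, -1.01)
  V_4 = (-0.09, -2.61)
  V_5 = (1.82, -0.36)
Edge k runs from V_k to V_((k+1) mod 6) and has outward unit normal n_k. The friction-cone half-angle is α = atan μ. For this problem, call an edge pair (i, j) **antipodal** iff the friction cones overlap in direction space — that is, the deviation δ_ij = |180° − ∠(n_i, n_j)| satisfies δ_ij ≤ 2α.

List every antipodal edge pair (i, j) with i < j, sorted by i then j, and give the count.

count = 5; pairs: (0,2), (0,3), (1,4), (2,5), (3,5)

α = atan 0.3 = 16.70°;  2α = 33.40°
n_0 = (+0.6413, +0.7673)
n_1 = (-0.8682, +0.4961)
n_2 = (-0.9505, -0.3107)
n_3 = (-0.7856, -0.6187)
n_4 = (+0.7624, -0.6472)
n_5 = (+0.9173, +0.3981)
  (0,1): δ = 79.86°  ·
  (0,2): δ = 32.01°  ✓
  (0,3): δ = 11.89°  ✓
  (0,4): δ = 89.56°  ·
  (0,5): δ = 153.35°  ·
  (1,2): δ = 132.15°  ·
  (1,3): δ = 112.03°  ·
  (1,4): δ = 10.58°  ✓
  (1,5): δ = 53.20°  ·
  (2,3): δ = 159.88°  ·
  (2,4): δ = 58.43°  ·
  (2,5): δ = 5.36°  ✓
  (3,4): δ = 78.55°  ·
  (3,5): δ = 14.76°  ✓
  (4,5): δ = 116.21°  ·
antipodal pairs: 5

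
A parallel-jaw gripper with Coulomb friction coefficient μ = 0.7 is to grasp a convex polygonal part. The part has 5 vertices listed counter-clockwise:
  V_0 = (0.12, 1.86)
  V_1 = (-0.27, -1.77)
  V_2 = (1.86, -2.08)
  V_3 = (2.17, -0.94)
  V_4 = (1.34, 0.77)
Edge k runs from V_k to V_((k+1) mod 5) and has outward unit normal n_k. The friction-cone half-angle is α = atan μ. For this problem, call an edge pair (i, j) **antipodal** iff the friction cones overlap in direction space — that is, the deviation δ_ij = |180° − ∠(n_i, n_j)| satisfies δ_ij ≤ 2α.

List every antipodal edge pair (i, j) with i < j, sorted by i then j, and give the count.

count = 5; pairs: (0,2), (0,3), (0,4), (1,3), (1,4)

α = atan 0.7 = 34.99°;  2α = 69.98°
n_0 = (-0.9943, +0.1068)
n_1 = (-0.1440, -0.9896)
n_2 = (+0.9650, -0.2624)
n_3 = (+0.8996, +0.4367)
n_4 = (+0.6663, +0.7457)
  (0,1): δ = 92.15°  ·
  (0,2): δ = 9.08°  ✓
  (0,3): δ = 32.02°  ✓
  (0,4): δ = 54.35°  ✓
  (1,2): δ = 96.93°  ·
  (1,3): δ = 55.83°  ✓
  (1,4): δ = 33.50°  ✓
  (2,3): δ = 138.90°  ·
  (2,4): δ = 116.57°  ·
  (3,4): δ = 157.67°  ·
antipodal pairs: 5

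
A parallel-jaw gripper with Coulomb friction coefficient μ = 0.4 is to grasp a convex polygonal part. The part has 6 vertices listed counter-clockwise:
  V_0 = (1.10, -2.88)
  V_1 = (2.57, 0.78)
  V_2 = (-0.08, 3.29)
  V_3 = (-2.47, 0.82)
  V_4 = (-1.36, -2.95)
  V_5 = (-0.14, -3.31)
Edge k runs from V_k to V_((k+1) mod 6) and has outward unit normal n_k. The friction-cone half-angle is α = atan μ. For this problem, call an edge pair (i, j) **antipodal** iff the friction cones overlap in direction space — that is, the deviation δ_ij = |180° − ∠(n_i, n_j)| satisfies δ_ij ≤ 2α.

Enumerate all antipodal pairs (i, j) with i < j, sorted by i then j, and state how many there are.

α = atan 0.4 = 21.80°;  2α = 43.60°
n_0 = (+0.9280, -0.3727)
n_1 = (+0.6877, +0.7260)
n_2 = (-0.7186, +0.6954)
n_3 = (-0.9593, -0.2824)
n_4 = (-0.2830, -0.9591)
n_5 = (+0.3276, -0.9448)
  (0,1): δ = 111.56°  ·
  (0,2): δ = 22.17°  ✓
  (0,3): δ = 38.29°  ✓
  (0,4): δ = 95.44°  ·
  (0,5): δ = 131.01°  ·
  (1,2): δ = 90.61°  ·
  (1,3): δ = 30.15°  ✓
  (1,4): δ = 27.01°  ✓
  (1,5): δ = 62.57°  ·
  (2,3): δ = 119.54°  ·
  (2,4): δ = 62.38°  ·
  (2,5): δ = 26.82°  ✓
  (3,4): δ = 122.85°  ·
  (3,5): δ = 87.28°  ·
  (4,5): δ = 144.43°  ·
antipodal pairs: 5

count = 5; pairs: (0,2), (0,3), (1,3), (1,4), (2,5)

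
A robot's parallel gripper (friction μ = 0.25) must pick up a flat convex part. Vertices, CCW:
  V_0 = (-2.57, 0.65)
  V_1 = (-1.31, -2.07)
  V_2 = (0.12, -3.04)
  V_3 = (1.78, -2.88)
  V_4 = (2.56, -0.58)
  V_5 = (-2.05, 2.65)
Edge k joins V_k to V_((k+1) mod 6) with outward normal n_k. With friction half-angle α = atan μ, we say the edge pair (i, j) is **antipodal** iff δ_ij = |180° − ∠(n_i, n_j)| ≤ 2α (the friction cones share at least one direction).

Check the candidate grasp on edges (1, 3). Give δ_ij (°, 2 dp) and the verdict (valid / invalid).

α = atan 0.25 = 14.04°;  2α = 28.07°
edge 1: e_1 = (+1.43, -0.97);  n_1 = (-0.5614, -0.8276)
edge 3: e_3 = (+0.78, +2.30);  n_3 = (+0.9470, -0.3212)
∠(n_1, n_3) = 105.42°
δ = |180° − 105.42°| = 74.58°
74.58° > 2α = 28.07°  →  invalid

δ = 74.58°, invalid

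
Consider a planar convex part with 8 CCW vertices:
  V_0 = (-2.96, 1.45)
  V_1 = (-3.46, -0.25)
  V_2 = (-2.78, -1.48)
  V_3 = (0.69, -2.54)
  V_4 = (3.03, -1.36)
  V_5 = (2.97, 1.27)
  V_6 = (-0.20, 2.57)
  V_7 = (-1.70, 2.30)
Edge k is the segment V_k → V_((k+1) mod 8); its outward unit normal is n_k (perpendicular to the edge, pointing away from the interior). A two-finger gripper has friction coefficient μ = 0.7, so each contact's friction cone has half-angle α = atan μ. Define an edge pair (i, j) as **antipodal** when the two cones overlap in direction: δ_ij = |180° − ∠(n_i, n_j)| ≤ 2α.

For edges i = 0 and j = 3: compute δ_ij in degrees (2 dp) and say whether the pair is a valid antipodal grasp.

δ = 46.85°, valid

α = atan 0.7 = 34.99°;  2α = 69.98°
edge 0: e_0 = (-0.50, -1.70);  n_0 = (-0.9594, +0.2822)
edge 3: e_3 = (+2.34, +1.18);  n_3 = (+0.4503, -0.8929)
∠(n_0, n_3) = 133.15°
δ = |180° − 133.15°| = 46.85°
46.85° ≤ 2α = 69.98°  →  valid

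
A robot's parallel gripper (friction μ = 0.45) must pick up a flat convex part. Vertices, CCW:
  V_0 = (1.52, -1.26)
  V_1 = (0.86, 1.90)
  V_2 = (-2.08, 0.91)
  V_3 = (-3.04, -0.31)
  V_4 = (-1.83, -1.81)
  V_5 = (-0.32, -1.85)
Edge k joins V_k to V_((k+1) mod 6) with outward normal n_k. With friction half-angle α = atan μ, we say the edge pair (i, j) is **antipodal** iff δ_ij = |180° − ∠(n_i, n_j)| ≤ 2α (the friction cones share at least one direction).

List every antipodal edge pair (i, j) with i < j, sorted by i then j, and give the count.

count = 4; pairs: (0,3), (1,4), (1,5), (2,5)

α = atan 0.45 = 24.23°;  2α = 48.46°
n_0 = (+0.9789, +0.2044)
n_1 = (-0.3191, +0.9477)
n_2 = (-0.7859, +0.6184)
n_3 = (-0.7783, -0.6279)
n_4 = (-0.0265, -0.9996)
n_5 = (+0.3053, -0.9522)
  (0,1): δ = 83.19°  ·
  (0,2): δ = 50.00°  ·
  (0,3): δ = 27.09°  ✓
  (0,4): δ = 76.69°  ·
  (0,5): δ = 95.98°  ·
  (1,2): δ = 146.81°  ·
  (1,3): δ = 69.72°  ·
  (1,4): δ = 20.13°  ✓
  (1,5): δ = 0.83°  ✓
  (2,3): δ = 102.91°  ·
  (2,4): δ = 53.32°  ·
  (2,5): δ = 34.02°  ✓
  (3,4): δ = 130.41°  ·
  (3,5): δ = 111.11°  ·
  (4,5): δ = 160.70°  ·
antipodal pairs: 4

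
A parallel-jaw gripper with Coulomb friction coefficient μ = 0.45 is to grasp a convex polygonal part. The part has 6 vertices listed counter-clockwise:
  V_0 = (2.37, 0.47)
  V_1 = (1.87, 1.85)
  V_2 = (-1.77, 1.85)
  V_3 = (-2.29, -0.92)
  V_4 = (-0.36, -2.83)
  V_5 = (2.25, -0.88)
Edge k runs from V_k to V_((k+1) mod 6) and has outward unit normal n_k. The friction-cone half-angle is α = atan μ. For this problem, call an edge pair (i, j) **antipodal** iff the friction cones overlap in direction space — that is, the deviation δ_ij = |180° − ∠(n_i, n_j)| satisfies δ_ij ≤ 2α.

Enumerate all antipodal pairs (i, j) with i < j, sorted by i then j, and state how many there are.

α = atan 0.45 = 24.23°;  2α = 48.46°
n_0 = (+0.9402, +0.3406)
n_1 = (+0.0000, +1.0000)
n_2 = (-0.9828, +0.1845)
n_3 = (-0.7034, -0.7108)
n_4 = (+0.5985, -0.8011)
n_5 = (+0.9961, -0.0885)
  (0,1): δ = 109.92°  ·
  (0,2): δ = 30.55°  ✓
  (0,3): δ = 25.38°  ✓
  (0,4): δ = 106.85°  ·
  (0,5): δ = 155.00°  ·
  (1,2): δ = 100.63°  ·
  (1,3): δ = 44.70°  ✓
  (1,4): δ = 36.76°  ✓
  (1,5): δ = 84.92°  ·
  (2,3): δ = 124.07°  ·
  (2,4): δ = 42.60°  ✓
  (2,5): δ = 5.55°  ✓
  (3,4): δ = 98.53°  ·
  (3,5): δ = 50.38°  ·
  (4,5): δ = 131.84°  ·
antipodal pairs: 6

count = 6; pairs: (0,2), (0,3), (1,3), (1,4), (2,4), (2,5)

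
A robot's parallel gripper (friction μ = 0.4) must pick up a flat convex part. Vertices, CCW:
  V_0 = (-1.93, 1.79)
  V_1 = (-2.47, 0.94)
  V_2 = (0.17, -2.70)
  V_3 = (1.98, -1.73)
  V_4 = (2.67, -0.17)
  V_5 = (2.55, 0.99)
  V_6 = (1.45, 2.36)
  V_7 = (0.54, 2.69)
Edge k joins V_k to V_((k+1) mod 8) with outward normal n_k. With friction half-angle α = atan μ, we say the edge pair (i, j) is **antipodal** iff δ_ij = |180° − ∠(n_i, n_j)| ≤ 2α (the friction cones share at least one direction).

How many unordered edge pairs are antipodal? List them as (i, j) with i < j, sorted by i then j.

count = 7; pairs: (0,2), (0,3), (0,4), (1,4), (1,5), (1,6), (2,7)

α = atan 0.4 = 21.80°;  2α = 43.60°
n_0 = (-0.8441, +0.5362)
n_1 = (-0.8095, -0.5871)
n_2 = (+0.4724, -0.8814)
n_3 = (+0.9145, -0.4045)
n_4 = (+0.9947, +0.1029)
n_5 = (+0.7798, +0.6261)
n_6 = (+0.3409, +0.9401)
n_7 = (-0.3424, +0.9396)
  (0,1): δ = 111.62°  ·
  (0,2): δ = 29.39°  ✓
  (0,3): δ = 8.57°  ✓
  (0,4): δ = 38.33°  ✓
  (0,5): δ = 71.19°  ·
  (0,6): δ = 102.50°  ·
  (0,7): δ = 142.45°  ·
  (1,2): δ = 97.77°  ·
  (1,3): δ = 59.81°  ·
  (1,4): δ = 30.05°  ✓
  (1,5): δ = 2.81°  ✓
  (1,6): δ = 34.12°  ✓
  (1,7): δ = 74.07°  ·
  (2,3): δ = 142.05°  ·
  (2,4): δ = 112.28°  ·
  (2,5): δ = 79.43°  ·
  (2,6): δ = 48.12°  ·
  (2,7): δ = 8.17°  ✓
  (3,4): δ = 150.23°  ·
  (3,5): δ = 117.38°  ·
  (3,6): δ = 86.07°  ·
  (3,7): δ = 46.12°  ·
  (4,5): δ = 147.14°  ·
  (4,6): δ = 115.84°  ·
  (4,7): δ = 75.89°  ·
  (5,6): δ = 148.69°  ·
  (5,7): δ = 108.74°  ·
  (6,7): δ = 140.05°  ·
antipodal pairs: 7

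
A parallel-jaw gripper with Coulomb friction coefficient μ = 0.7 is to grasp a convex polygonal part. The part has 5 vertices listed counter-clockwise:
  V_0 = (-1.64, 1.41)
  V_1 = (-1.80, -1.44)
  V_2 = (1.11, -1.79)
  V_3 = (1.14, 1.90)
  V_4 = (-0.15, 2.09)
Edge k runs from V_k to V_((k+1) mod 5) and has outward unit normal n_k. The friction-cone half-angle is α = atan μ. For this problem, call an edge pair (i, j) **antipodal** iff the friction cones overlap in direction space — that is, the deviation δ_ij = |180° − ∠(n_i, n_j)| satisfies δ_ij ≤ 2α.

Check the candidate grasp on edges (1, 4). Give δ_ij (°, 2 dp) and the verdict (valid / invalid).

α = atan 0.7 = 34.99°;  2α = 69.98°
edge 1: e_1 = (+2.91, -0.35);  n_1 = (-0.1194, -0.9928)
edge 4: e_4 = (-1.49, -0.68);  n_4 = (-0.4152, +0.9097)
∠(n_1, n_4) = 148.61°
δ = |180° − 148.61°| = 31.39°
31.39° ≤ 2α = 69.98°  →  valid

δ = 31.39°, valid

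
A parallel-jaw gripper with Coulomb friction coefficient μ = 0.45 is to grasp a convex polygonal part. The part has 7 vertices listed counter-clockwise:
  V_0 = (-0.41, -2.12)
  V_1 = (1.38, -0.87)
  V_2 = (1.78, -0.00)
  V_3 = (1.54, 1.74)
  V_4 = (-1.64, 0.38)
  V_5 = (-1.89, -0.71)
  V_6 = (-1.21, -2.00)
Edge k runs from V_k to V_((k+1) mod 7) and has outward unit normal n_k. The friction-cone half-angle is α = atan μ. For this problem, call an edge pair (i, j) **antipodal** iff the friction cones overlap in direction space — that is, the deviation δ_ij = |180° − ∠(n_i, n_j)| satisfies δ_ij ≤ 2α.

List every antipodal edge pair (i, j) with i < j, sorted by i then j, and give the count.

count = 7; pairs: (0,3), (0,4), (1,3), (1,4), (2,4), (2,5), (3,6)

α = atan 0.45 = 24.23°;  2α = 48.46°
n_0 = (+0.5725, -0.8199)
n_1 = (+0.9086, -0.4177)
n_2 = (+0.9906, +0.1366)
n_3 = (-0.3932, +0.9194)
n_4 = (-0.9747, +0.2236)
n_5 = (-0.8846, -0.4663)
n_6 = (-0.1483, -0.9889)
  (0,1): δ = 149.62°  ·
  (0,2): δ = 117.07°  ·
  (0,3): δ = 11.77°  ✓
  (0,4): δ = 42.15°  ✓
  (0,5): δ = 82.87°  ·
  (0,6): δ = 136.54°  ·
  (1,2): δ = 147.46°  ·
  (1,3): δ = 42.15°  ✓
  (1,4): δ = 11.77°  ✓
  (1,5): δ = 52.49°  ·
  (1,6): δ = 106.16°  ·
  (2,3): δ = 74.70°  ·
  (2,4): δ = 20.77°  ✓
  (2,5): δ = 19.94°  ✓
  (2,6): δ = 73.62°  ·
  (3,4): δ = 126.07°  ·
  (3,5): δ = 85.36°  ·
  (3,6): δ = 31.69°  ✓
  (4,5): δ = 139.29°  ·
  (4,6): δ = 85.61°  ·
  (5,6): δ = 126.33°  ·
antipodal pairs: 7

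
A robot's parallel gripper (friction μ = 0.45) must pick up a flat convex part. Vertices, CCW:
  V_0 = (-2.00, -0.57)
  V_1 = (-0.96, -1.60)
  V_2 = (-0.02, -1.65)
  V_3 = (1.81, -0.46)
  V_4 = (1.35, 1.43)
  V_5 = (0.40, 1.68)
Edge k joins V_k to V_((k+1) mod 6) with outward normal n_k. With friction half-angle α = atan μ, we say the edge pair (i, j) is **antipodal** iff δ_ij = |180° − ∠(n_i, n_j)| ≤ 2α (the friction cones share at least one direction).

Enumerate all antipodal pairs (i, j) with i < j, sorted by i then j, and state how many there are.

α = atan 0.45 = 24.23°;  2α = 48.46°
n_0 = (-0.7037, -0.7105)
n_1 = (-0.0531, -0.9986)
n_2 = (+0.5451, -0.8383)
n_3 = (+0.9716, +0.2365)
n_4 = (+0.2545, +0.9671)
n_5 = (-0.6839, +0.7295)
  (0,1): δ = 138.32°  ·
  (0,2): δ = 102.24°  ·
  (0,3): δ = 31.60°  ✓
  (0,4): δ = 29.98°  ✓
  (0,5): δ = 87.88°  ·
  (1,2): δ = 143.92°  ·
  (1,3): δ = 73.28°  ·
  (1,4): δ = 11.70°  ✓
  (1,5): δ = 46.20°  ✓
  (2,3): δ = 109.36°  ·
  (2,4): δ = 47.78°  ✓
  (2,5): δ = 10.12°  ✓
  (3,4): δ = 118.42°  ·
  (3,5): δ = 60.53°  ·
  (4,5): δ = 122.10°  ·
antipodal pairs: 6

count = 6; pairs: (0,3), (0,4), (1,4), (1,5), (2,4), (2,5)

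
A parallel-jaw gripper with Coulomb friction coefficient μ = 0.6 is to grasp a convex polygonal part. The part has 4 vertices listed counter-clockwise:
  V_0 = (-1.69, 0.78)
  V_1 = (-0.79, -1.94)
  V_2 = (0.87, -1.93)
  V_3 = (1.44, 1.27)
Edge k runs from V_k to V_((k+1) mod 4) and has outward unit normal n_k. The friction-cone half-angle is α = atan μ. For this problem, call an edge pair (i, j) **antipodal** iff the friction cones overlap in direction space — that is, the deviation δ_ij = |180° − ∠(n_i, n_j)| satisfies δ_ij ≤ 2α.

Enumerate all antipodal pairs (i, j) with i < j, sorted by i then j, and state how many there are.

count = 2; pairs: (0,2), (1,3)

α = atan 0.6 = 30.96°;  2α = 61.93°
n_0 = (-0.9494, -0.3141)
n_1 = (+0.0060, -1.0000)
n_2 = (+0.9845, -0.1754)
n_3 = (-0.1547, +0.9880)
  (0,1): δ = 107.96°  ·
  (0,2): δ = 28.41°  ✓
  (0,3): δ = 80.59°  ·
  (1,2): δ = 100.45°  ·
  (1,3): δ = 8.55°  ✓
  (2,3): δ = 71.00°  ·
antipodal pairs: 2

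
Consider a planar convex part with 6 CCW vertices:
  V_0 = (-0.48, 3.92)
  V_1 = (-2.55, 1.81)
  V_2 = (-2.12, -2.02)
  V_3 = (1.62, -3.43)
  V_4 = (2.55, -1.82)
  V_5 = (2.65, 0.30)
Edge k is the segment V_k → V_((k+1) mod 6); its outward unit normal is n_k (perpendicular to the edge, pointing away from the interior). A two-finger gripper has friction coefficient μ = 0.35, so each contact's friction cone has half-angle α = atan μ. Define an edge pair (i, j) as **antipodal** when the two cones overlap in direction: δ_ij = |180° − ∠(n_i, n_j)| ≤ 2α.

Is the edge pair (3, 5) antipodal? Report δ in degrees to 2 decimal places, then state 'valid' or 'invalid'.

α = atan 0.35 = 19.29°;  2α = 38.58°
edge 3: e_3 = (+0.93, +1.61);  n_3 = (+0.8659, -0.5002)
edge 5: e_5 = (-3.13, +3.62);  n_5 = (+0.7564, +0.6541)
∠(n_3, n_5) = 70.86°
δ = |180° − 70.86°| = 109.14°
109.14° > 2α = 38.58°  →  invalid

δ = 109.14°, invalid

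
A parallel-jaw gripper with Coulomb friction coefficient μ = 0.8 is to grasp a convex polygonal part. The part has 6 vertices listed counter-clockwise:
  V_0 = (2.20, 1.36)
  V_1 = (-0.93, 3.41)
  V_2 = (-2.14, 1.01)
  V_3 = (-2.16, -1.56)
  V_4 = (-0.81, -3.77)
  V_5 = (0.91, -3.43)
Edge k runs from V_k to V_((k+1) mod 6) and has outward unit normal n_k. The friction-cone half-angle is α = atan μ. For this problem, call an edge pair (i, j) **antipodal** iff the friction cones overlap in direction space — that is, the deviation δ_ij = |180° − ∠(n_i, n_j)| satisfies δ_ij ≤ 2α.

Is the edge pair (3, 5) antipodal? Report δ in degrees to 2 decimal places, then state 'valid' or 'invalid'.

α = atan 0.8 = 38.66°;  2α = 77.32°
edge 3: e_3 = (+1.35, -2.21);  n_3 = (-0.8534, -0.5213)
edge 5: e_5 = (+1.29, +4.79);  n_5 = (+0.9656, -0.2600)
∠(n_3, n_5) = 133.51°
δ = |180° − 133.51°| = 46.49°
46.49° ≤ 2α = 77.32°  →  valid

δ = 46.49°, valid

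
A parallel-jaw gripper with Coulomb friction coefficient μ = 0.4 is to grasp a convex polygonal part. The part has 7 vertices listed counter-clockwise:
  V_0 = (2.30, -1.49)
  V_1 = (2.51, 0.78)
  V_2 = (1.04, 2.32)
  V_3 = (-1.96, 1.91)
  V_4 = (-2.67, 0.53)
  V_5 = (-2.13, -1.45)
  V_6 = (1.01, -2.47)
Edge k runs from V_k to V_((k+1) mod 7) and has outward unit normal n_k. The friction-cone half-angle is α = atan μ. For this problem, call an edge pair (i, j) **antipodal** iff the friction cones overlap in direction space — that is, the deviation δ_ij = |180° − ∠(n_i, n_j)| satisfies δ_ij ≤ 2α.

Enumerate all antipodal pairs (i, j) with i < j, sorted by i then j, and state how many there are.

α = atan 0.4 = 21.80°;  2α = 43.60°
n_0 = (+0.9957, -0.0921)
n_1 = (+0.7234, +0.6905)
n_2 = (-0.1354, +0.9908)
n_3 = (-0.8892, +0.4575)
n_4 = (-0.9648, -0.2631)
n_5 = (-0.3089, -0.9511)
n_6 = (+0.6049, -0.7963)
  (0,1): δ = 131.05°  ·
  (0,2): δ = 76.93°  ·
  (0,3): δ = 21.94°  ✓
  (0,4): δ = 20.54°  ✓
  (0,5): δ = 77.29°  ·
  (0,6): δ = 132.51°  ·
  (1,2): δ = 125.89°  ·
  (1,3): δ = 70.89°  ·
  (1,4): δ = 28.41°  ✓
  (1,5): δ = 28.34°  ✓
  (1,6): δ = 83.56°  ·
  (2,3): δ = 125.01°  ·
  (2,4): δ = 82.53°  ·
  (2,5): δ = 25.78°  ✓
  (2,6): δ = 29.44°  ✓
  (3,4): δ = 137.52°  ·
  (3,5): δ = 80.77°  ·
  (3,6): δ = 25.55°  ✓
  (4,5): δ = 123.25°  ·
  (4,6): δ = 68.03°  ·
  (5,6): δ = 124.78°  ·
antipodal pairs: 7

count = 7; pairs: (0,3), (0,4), (1,4), (1,5), (2,5), (2,6), (3,6)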